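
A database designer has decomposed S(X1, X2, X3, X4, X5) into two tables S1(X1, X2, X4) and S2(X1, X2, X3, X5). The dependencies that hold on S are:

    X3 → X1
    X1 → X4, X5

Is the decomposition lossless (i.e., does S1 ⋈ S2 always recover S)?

Common attributes: S1 ∩ S2 = {X1, X2}.
Closure of {X1, X2}: X1 → X4, X5 applies, adding X4, X5. So (X1, X2)⁺ = {X1, X2, X4, X5}.
This closure contains every attribute of S1, so S1 ∩ S2 → S1. The join is lossless.

Yes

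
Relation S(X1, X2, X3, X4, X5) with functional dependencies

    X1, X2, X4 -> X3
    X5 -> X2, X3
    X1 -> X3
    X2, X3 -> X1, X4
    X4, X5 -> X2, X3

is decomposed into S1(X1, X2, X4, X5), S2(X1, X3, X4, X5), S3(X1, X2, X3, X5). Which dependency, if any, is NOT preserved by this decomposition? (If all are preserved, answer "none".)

X1, X2, X4 → X3: restricted closure across fragments reaches X3.
X5 → X2, X3 lies within S3.
X1 → X3 lies within S2.
X2, X3 → X1, X4: restricted closure across fragments reaches X1, X4.
X4, X5 → X2, X3: restricted closure across fragments reaches X2, X3.
Every dependency is enforceable on the fragments, so the decomposition is dependency-preserving.

none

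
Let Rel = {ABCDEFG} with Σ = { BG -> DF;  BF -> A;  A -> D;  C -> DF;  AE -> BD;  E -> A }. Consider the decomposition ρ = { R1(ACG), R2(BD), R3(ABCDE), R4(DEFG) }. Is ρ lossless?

No

Chase test. Columns are ABCDEFG; row i has aⱼ where attribute j ∈ Ri, else bᵢⱼ.
Initial tableau (one row per fragment):
  row 1: a1 b12 a3 b14 b15 b16 a7
  row 2: b21 a2 b23 a4 b25 b26 b27
  row 3: a1 a2 a3 a4 a5 b36 b37
  row 4: b41 b42 b43 a4 a5 a6 a7
Rows 1 and 3 agree on A; apply A→D and equate their D entries.
Rows 1 and 3 agree on C; apply C→DF and equate their DF entries.
Rows 3 and 4 agree on E; apply E→A and equate their A entries.
Rows 3 and 4 agree on AE; apply AE→BD and equate their BD entries.
No row becomes fully distinguished — the join is lossy.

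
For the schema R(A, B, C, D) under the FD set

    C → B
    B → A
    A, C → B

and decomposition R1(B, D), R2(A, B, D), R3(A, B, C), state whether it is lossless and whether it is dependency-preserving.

lossy but dependency-preserving

Lossless test (chase): Rows 1 and 2 agree on B; apply B→A and equate their A entries. No row becomes fully distinguished — the join is lossy.
Dependency preservation: every FD's attributes lie within a single fragment, so each can be enforced locally — preserved.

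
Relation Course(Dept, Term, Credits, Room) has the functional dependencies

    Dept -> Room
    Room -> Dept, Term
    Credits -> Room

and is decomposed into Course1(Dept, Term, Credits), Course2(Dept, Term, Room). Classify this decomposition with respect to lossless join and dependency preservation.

lossless and dependency-preserving

Lossless test: (Dept, Term)⁺ = {Dept, Term, Room}, which contains all of one fragment — lossless.
Dependency preservation: Credits → Room is not contained in any single fragment, but the restricted closure of its left-hand side across the fragments still reaches the right-hand side; the remaining FDs each lie inside some fragment. All dependencies are preserved.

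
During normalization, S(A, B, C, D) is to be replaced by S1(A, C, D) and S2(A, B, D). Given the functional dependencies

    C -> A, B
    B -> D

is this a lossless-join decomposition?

No

Common attributes: S1 ∩ S2 = {A, D}.
No dependency enlarges {A, D}, so (A, D)⁺ = {A, D}.
The closure contains neither all of S1 = {A, C, D} nor all of S2 = {A, B, D}, so the common attributes are not a superkey of either fragment. The join is lossy.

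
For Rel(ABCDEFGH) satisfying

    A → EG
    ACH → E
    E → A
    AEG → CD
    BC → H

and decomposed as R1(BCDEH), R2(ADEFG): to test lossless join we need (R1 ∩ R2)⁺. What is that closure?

ACDEG

R1 ∩ R2 = {DE}.
E → A applies, adding A
A → EG applies, adding G
AEG → CD applies, adding C
Closure: {ACDEG}.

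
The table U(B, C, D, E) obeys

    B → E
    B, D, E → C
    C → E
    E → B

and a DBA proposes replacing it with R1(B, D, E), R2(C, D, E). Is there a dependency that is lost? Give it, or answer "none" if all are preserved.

B → E lies within R1.
B, D, E → C: restricted closure across fragments reaches C.
C → E lies within R2.
E → B lies within R1.
Every dependency is enforceable on the fragments, so the decomposition is dependency-preserving.

none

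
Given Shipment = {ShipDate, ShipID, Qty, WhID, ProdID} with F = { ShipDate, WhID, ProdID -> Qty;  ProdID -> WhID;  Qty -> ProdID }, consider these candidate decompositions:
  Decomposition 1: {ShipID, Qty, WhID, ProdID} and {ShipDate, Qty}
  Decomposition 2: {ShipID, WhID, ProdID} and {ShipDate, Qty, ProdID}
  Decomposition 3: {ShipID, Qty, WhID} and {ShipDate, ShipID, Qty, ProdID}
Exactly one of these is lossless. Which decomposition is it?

Decomposition 1: common = {Qty}, closure = {Qty, WhID, ProdID} → lossy.
Decomposition 2: common = {ProdID}, closure = {WhID, ProdID} → lossy.
Decomposition 3: common = {ShipID, Qty}, closure = {ShipID, Qty, WhID, ProdID} → lossless.

Decomposition 3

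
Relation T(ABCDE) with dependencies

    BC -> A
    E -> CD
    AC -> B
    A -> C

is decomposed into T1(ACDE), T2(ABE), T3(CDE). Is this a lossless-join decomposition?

Chase test. Columns are ABCDE; row i has aⱼ where attribute j ∈ Ti, else bᵢⱼ.
Initial tableau (one row per fragment):
  row 1: a1 b12 a3 a4 a5
  row 2: a1 a2 b23 b24 a5
  row 3: b31 b32 a3 a4 a5
Rows 1 and 2 agree on E; apply E→CD and equate their CD entries.
Rows 1 and 2 agree on AC; apply AC→B and equate their B entries.
Row 1 is now all distinguished symbols — the join is lossless.

Yes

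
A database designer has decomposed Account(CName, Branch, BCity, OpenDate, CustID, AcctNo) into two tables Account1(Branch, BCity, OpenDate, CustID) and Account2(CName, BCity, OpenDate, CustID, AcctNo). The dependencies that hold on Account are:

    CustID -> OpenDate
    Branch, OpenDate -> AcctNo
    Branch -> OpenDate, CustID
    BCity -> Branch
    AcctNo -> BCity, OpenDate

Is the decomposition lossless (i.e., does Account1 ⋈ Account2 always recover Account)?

Common attributes: Account1 ∩ Account2 = {BCity, OpenDate, CustID}.
Closure of {BCity, OpenDate, CustID}: BCity → Branch applies, adding Branch; Branch, OpenDate → AcctNo applies, adding AcctNo. So (BCity, OpenDate, CustID)⁺ = {Branch, BCity, OpenDate, CustID, AcctNo}.
This closure contains every attribute of Account1, so Account1 ∩ Account2 → Account1. The join is lossless.

Yes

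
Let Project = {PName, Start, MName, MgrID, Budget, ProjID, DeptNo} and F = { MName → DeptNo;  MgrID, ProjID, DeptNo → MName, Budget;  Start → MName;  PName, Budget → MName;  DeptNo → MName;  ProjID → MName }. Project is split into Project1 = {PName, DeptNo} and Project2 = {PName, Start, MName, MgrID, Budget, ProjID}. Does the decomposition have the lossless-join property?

No

Common attributes: Project1 ∩ Project2 = {PName}.
No dependency enlarges {PName}, so (PName)⁺ = {PName}.
The closure contains neither all of Project1 = {PName, DeptNo} nor all of Project2 = {PName, Start, MName, MgrID, Budget, ProjID}, so the common attributes are not a superkey of either fragment. The join is lossy.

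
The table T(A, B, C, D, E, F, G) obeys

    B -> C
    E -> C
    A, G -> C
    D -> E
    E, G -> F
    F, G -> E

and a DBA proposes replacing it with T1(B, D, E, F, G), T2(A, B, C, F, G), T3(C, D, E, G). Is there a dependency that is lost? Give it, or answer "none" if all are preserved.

none

B → C lies within T2.
E → C lies within T3.
A, G → C lies within T2.
D → E lies within T1.
E, G → F lies within T1.
F, G → E lies within T1.
Every dependency is enforceable on the fragments, so the decomposition is dependency-preserving.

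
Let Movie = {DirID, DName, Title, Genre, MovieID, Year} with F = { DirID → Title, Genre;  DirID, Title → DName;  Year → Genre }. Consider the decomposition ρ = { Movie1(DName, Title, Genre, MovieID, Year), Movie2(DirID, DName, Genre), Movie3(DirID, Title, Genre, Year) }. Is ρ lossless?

No

Chase test. Columns are DirID, DName, Title, Genre, MovieID, Year; row i has aⱼ where attribute j ∈ Moviei, else bᵢⱼ.
Initial tableau (one row per fragment):
  row 1: b11 a2 a3 a4 a5 a6
  row 2: a1 a2 b23 a4 b25 b26
  row 3: a1 b32 a3 a4 b35 a6
Rows 2 and 3 agree on DirID; apply DirID→Title, Genre and equate their Title, Genre entries.
Rows 2 and 3 agree on DirID, Title; apply DirID, Title→DName and equate their DName entries.
No row becomes fully distinguished — the join is lossy.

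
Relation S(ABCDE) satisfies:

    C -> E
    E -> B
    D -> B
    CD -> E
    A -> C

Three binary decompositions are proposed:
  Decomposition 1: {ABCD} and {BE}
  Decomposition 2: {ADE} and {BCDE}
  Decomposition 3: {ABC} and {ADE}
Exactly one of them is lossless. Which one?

Decomposition 3

Decomposition 1: common = {B}, closure = {B} → lossy.
Decomposition 2: common = {DE}, closure = {BDE} → lossy.
Decomposition 3: common = {A}, closure = {ABCE} → lossless.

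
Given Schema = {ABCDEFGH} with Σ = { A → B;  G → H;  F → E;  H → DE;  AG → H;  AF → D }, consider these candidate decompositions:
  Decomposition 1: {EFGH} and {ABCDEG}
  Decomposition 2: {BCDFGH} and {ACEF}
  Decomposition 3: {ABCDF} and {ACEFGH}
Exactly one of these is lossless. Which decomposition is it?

Decomposition 1: common = {EG}, closure = {DEGH} → lossy.
Decomposition 2: common = {CF}, closure = {CEF} → lossy.
Decomposition 3: common = {ACF}, closure = {ABCDEF} → lossless.

Decomposition 3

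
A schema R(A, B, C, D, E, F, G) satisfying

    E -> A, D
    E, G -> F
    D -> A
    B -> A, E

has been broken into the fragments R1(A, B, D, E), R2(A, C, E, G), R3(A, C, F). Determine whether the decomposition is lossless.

Chase test. Columns are A, B, C, D, E, F, G; row i has aⱼ where attribute j ∈ Ri, else bᵢⱼ.
Initial tableau (one row per fragment):
  row 1: a1 a2 b13 a4 a5 b16 b17
  row 2: a1 b22 a3 b24 a5 b26 a7
  row 3: a1 b32 a3 b34 b35 a6 b37
Rows 1 and 2 agree on E; apply E→A, D and equate their A, D entries.
No row becomes fully distinguished — the join is lossy.

No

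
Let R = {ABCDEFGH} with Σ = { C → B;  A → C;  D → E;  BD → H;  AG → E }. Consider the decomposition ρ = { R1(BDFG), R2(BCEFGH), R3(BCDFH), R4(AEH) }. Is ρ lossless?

No

Chase test. Columns are ABCDEFGH; row i has aⱼ where attribute j ∈ Ri, else bᵢⱼ.
Initial tableau (one row per fragment):
  row 1: b11 a2 b13 a4 b15 a6 a7 b18
  row 2: b21 a2 a3 b24 a5 a6 a7 a8
  row 3: b31 a2 a3 a4 b35 a6 b37 a8
  row 4: a1 b42 b43 b44 a5 b46 b47 a8
Rows 1 and 3 agree on D; apply D→E and equate their E entries.
Rows 1 and 3 agree on BD; apply BD→H and equate their H entries.
No row becomes fully distinguished — the join is lossy.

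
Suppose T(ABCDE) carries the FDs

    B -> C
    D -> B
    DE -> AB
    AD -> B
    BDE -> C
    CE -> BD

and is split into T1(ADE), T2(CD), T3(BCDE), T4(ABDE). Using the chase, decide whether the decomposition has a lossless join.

Yes

Chase test. Columns are ABCDE; row i has aⱼ where attribute j ∈ Ti, else bᵢⱼ.
Initial tableau (one row per fragment):
  row 1: a1 b12 b13 a4 a5
  row 2: b21 b22 a3 a4 b25
  row 3: b31 a2 a3 a4 a5
  row 4: a1 a2 b43 a4 a5
Rows 3 and 4 agree on B; apply B→C and equate their C entries.
Rows 1 and 2 agree on D; apply D→B and equate their B entries.
Rows 1 and 3 agree on D; apply D→B and equate their B entries.
Rows 1 and 3 agree on DE; apply DE→AB and equate their AB entries.
Rows 1 and 3 agree on BDE; apply BDE→C and equate their C entries.
Row 1 is now all distinguished symbols — the join is lossless.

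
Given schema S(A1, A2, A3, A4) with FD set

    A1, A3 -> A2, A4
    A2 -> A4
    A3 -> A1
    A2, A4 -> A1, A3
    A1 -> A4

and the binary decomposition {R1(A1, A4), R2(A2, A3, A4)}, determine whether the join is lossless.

Common attributes: R1 ∩ R2 = {A4}.
No dependency enlarges {A4}, so (A4)⁺ = {A4}.
The closure contains neither all of R1 = {A1, A4} nor all of R2 = {A2, A3, A4}, so the common attributes are not a superkey of either fragment. The join is lossy.

No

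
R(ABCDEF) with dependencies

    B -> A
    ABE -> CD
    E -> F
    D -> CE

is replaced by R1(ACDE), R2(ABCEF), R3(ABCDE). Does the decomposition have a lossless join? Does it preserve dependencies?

lossless and dependency-preserving

Lossless test (chase): Rows 2 and 3 agree on ABE; apply ABE→CD and equate their CD entries. Rows 1 and 2 agree on E; apply E→F and equate their F entries. Rows 1 and 3 agree on E; apply E→F and equate their F entries. Row 2 is now all distinguished symbols — the join is lossless.
Dependency preservation: every FD's attributes lie within a single fragment, so each can be enforced locally — preserved.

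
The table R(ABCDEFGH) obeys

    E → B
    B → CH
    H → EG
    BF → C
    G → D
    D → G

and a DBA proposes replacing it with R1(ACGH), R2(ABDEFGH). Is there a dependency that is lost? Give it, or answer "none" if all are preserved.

none

E → B lies within R2.
B → CH: restricted closure across fragments reaches CH.
H → EG lies within R2.
BF → C: restricted closure across fragments reaches C.
G → D lies within R2.
D → G lies within R2.
Every dependency is enforceable on the fragments, so the decomposition is dependency-preserving.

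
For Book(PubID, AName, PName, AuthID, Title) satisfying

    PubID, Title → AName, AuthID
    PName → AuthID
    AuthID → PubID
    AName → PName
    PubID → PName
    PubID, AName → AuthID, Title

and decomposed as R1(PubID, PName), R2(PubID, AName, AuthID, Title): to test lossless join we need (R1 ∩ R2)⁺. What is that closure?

R1 ∩ R2 = {PubID}.
PubID → PName applies, adding PName
PName → AuthID applies, adding AuthID
Closure: {PubID, PName, AuthID}.

PubID, PName, AuthID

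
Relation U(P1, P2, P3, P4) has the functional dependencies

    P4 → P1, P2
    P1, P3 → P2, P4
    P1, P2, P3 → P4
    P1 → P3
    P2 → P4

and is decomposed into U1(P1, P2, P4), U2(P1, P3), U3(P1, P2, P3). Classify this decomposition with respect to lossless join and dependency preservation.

lossless and dependency-preserving

Lossless test (chase): Rows 2 and 3 agree on P1, P3; apply P1, P3→P2, P4 and equate their P2, P4 entries. Rows 1 and 2 agree on P1; apply P1→P3 and equate their P3 entries. Rows 1 and 2 agree on P2; apply P2→P4 and equate their P4 entries. Row 1 is now all distinguished symbols — the join is lossless.
Dependency preservation: P1, P3 → P2, P4; P1, P2, P3 → P4 are not contained in any single fragment, but the restricted closure of each left-hand side across the fragments still reaches the right-hand side; the remaining FDs each lie inside some fragment. All dependencies are preserved.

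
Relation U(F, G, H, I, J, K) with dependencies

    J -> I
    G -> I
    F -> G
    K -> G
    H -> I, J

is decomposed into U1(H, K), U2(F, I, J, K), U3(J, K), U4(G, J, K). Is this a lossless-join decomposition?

No

Chase test. Columns are F, G, H, I, J, K; row i has aⱼ where attribute j ∈ Ui, else bᵢⱼ.
Initial tableau (one row per fragment):
  row 1: b11 b12 a3 b14 b15 a6
  row 2: a1 b22 b23 a4 a5 a6
  row 3: b31 b32 b33 b34 a5 a6
  row 4: b41 a2 b43 b44 a5 a6
Rows 2 and 3 agree on J; apply J→I and equate their I entries.
Rows 2 and 4 agree on J; apply J→I and equate their I entries.
Rows 1 and 2 agree on K; apply K→G and equate their G entries.
Rows 1 and 3 agree on K; apply K→G and equate their G entries.
Rows 1 and 4 agree on K; apply K→G and equate their G entries.
Rows 1 and 2 agree on G; apply G→I and equate their I entries.
No row becomes fully distinguished — the join is lossy.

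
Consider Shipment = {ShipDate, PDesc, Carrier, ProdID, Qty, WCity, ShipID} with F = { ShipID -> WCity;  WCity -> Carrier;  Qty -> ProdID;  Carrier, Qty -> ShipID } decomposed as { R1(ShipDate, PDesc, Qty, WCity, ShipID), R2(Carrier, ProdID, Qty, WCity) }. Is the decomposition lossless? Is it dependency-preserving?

lossless and dependency-preserving

Lossless test: (Qty, WCity)⁺ = {Carrier, ProdID, Qty, WCity, ShipID}, which contains all of one fragment — lossless.
Dependency preservation: Carrier, Qty → ShipID is not contained in any single fragment, but the restricted closure of its left-hand side across the fragments still reaches the right-hand side; the remaining FDs each lie inside some fragment. All dependencies are preserved.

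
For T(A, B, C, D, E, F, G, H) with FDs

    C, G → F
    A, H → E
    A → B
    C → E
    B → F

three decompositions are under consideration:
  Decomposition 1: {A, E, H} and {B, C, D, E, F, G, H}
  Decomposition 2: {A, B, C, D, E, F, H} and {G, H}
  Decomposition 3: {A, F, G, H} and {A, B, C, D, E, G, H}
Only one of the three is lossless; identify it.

Decomposition 3

Decomposition 1: common = {E, H}, closure = {E, H} → lossy.
Decomposition 2: common = {H}, closure = {H} → lossy.
Decomposition 3: common = {A, G, H}, closure = {A, B, E, F, G, H} → lossless.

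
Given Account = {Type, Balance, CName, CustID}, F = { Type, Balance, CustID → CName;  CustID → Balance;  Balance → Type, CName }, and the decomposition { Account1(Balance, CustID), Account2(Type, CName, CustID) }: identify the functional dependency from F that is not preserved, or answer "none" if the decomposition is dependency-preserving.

Balance → Type, CName

Check Balance → Type, CName: no single fragment contains all of {Type, Balance, CName}, and the restricted closure of {Balance} across the fragments never reaches {Type, CName}.
Type, Balance, CustID → CName is preserved.
CustID → Balance is preserved.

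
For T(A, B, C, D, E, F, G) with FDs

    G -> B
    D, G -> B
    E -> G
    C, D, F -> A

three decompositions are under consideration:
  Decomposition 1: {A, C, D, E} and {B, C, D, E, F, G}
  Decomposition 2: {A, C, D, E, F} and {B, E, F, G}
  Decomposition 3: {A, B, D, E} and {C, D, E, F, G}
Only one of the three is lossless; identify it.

Decomposition 1: common = {C, D, E}, closure = {B, C, D, E, G} → lossy.
Decomposition 2: common = {E, F}, closure = {B, E, F, G} → lossless.
Decomposition 3: common = {D, E}, closure = {B, D, E, G} → lossy.

Decomposition 2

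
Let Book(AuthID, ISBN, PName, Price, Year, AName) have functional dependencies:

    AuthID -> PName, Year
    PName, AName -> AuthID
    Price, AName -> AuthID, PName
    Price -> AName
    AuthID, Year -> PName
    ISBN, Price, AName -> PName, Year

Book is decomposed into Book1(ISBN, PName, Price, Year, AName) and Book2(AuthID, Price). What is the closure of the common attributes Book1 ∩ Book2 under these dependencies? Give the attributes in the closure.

AuthID, PName, Price, Year, AName

Book1 ∩ Book2 = {Price}.
Price → AName applies, adding AName
Price, AName → AuthID, PName applies, adding AuthID, PName
AuthID → PName, Year applies, adding Year
Closure: {AuthID, PName, Price, Year, AName}.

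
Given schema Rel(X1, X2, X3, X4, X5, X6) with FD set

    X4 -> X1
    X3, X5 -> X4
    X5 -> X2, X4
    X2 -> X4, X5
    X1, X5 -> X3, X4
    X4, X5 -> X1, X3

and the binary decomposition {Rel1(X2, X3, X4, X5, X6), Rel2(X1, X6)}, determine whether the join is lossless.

No

Common attributes: Rel1 ∩ Rel2 = {X6}.
No dependency enlarges {X6}, so (X6)⁺ = {X6}.
The closure contains neither all of Rel1 = {X2, X3, X4, X5, X6} nor all of Rel2 = {X1, X6}, so the common attributes are not a superkey of either fragment. The join is lossy.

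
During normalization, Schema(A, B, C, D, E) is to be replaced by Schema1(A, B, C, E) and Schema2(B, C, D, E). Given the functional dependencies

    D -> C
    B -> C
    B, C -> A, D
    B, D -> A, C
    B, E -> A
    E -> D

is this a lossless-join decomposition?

Yes

Common attributes: Schema1 ∩ Schema2 = {B, C, E}.
Closure of {B, C, E}: B, C → A, D applies, adding A, D. So (B, C, E)⁺ = {A, B, C, D, E}.
This closure contains every attribute of Schema1, so Schema1 ∩ Schema2 → Schema1. The join is lossless.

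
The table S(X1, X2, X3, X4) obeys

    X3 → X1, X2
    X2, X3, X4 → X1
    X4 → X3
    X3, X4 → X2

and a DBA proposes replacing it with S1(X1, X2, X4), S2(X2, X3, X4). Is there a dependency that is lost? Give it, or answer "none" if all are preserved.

Check X3 → X1, X2: no single fragment contains all of {X1, X2, X3}, and the restricted closure of {X3} across the fragments never reaches {X1, X2}.
X2, X3, X4 → X1 is preserved.
X4 → X3 is preserved.
X3, X4 → X2 is preserved.

X3 → X1, X2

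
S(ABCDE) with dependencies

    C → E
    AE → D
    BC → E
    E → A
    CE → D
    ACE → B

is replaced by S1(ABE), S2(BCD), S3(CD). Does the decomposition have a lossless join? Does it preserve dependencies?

lossy and not dependency-preserving

Lossless test (chase): Rows 2 and 3 agree on C; apply C→E and equate their E entries. Rows 2 and 3 agree on E; apply E→A and equate their A entries. Rows 2 and 3 agree on ACE; apply ACE→B and equate their B entries. No row becomes fully distinguished — the join is lossy.
Dependency preservation: the restricted closure of {C} across the fragments never reaches {E}, so C → E cannot be enforced without a join — not preserved.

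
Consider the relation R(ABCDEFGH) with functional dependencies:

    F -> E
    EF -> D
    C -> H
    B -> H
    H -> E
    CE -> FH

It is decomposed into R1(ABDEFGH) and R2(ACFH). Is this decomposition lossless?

Common attributes: R1 ∩ R2 = {AFH}.
Closure of {AFH}: F → E applies, adding E; EF → D applies, adding D. So (AFH)⁺ = {ADEFH}.
The closure contains neither all of R1 = {ABDEFGH} nor all of R2 = {ACFH}, so the common attributes are not a superkey of either fragment. The join is lossy.

No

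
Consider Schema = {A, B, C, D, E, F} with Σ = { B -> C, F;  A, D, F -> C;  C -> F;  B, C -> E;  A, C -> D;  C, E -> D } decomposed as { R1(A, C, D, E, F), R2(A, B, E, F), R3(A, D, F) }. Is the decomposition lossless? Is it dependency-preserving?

lossy and not dependency-preserving

Lossless test (chase): Rows 1 and 3 agree on A, D, F; apply A, D, F→C and equate their C entries. No row becomes fully distinguished — the join is lossy.
Dependency preservation: the restricted closure of {B} across the fragments never reaches {C, F}, so B → C, F cannot be enforced without a join — not preserved.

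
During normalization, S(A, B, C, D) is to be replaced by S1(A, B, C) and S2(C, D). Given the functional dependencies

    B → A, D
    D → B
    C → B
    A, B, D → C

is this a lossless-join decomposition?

Yes

Common attributes: S1 ∩ S2 = {C}.
Closure of {C}: C → B applies, adding B; B → A, D applies, adding A, D. So (C)⁺ = {A, B, C, D}.
This closure contains every attribute of S1, so S1 ∩ S2 → S1. The join is lossless.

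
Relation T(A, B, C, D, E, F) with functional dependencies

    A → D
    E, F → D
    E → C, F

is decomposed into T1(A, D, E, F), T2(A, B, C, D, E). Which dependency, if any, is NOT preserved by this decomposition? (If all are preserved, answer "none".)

none

A → D lies within T1.
E, F → D lies within T1.
E → C, F: restricted closure across fragments reaches C, F.
Every dependency is enforceable on the fragments, so the decomposition is dependency-preserving.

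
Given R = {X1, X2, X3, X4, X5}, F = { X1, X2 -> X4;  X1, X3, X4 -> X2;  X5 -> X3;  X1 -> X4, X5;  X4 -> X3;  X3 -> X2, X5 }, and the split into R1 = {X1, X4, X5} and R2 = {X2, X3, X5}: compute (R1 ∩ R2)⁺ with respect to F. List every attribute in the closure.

R1 ∩ R2 = {X5}.
X5 → X3 applies, adding X3
X3 → X2, X5 applies, adding X2
Closure: {X2, X3, X5}.

X2, X3, X5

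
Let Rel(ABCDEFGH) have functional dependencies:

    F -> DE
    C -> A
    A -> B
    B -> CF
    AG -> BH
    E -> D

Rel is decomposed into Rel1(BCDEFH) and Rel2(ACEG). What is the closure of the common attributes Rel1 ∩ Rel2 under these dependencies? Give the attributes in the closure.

Rel1 ∩ Rel2 = {CE}.
C → A applies, adding A
A → B applies, adding B
B → CF applies, adding F
E → D applies, adding D
Closure: {ABCDEF}.

ABCDEF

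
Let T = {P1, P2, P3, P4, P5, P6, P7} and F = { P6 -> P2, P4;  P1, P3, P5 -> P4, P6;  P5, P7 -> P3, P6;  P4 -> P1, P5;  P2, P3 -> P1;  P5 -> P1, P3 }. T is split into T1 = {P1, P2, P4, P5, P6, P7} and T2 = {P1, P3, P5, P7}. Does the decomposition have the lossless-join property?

Common attributes: T1 ∩ T2 = {P1, P5, P7}.
Closure of {P1, P5, P7}: P5, P7 → P3, P6 applies, adding P3, P6; P6 → P2, P4 applies, adding P2, P4. So (P1, P5, P7)⁺ = {P1, P2, P3, P4, P5, P6, P7}.
This closure contains every attribute of T1, so T1 ∩ T2 → T1. The join is lossless.

Yes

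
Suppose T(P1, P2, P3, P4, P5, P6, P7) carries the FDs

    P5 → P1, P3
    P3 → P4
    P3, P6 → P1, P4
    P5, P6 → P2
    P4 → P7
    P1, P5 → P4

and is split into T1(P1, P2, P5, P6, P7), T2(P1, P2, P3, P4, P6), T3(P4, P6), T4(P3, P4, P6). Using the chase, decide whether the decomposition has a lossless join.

Chase test. Columns are P1, P2, P3, P4, P5, P6, P7; row i has aⱼ where attribute j ∈ Ti, else bᵢⱼ.
Initial tableau (one row per fragment):
  row 1: a1 a2 b13 b14 a5 a6 a7
  row 2: a1 a2 a3 a4 b25 a6 b27
  row 3: b31 b32 b33 a4 b35 a6 b37
  row 4: b41 b42 a3 a4 b45 a6 b47
Rows 2 and 4 agree on P3, P6; apply P3, P6→P1, P4 and equate their P1, P4 entries.
Rows 2 and 3 agree on P4; apply P4→P7 and equate their P7 entries.
Rows 2 and 4 agree on P4; apply P4→P7 and equate their P7 entries.
No row becomes fully distinguished — the join is lossy.

No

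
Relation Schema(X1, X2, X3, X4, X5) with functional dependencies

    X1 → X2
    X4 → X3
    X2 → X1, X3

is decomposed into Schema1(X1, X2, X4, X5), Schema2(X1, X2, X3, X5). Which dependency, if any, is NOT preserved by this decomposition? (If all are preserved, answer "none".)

Check X4 → X3: no single fragment contains all of {X3, X4}, and the restricted closure of {X4} across the fragments never reaches {X3}.
X1 → X2 is preserved.
X2 → X1, X3 is preserved.

X4 → X3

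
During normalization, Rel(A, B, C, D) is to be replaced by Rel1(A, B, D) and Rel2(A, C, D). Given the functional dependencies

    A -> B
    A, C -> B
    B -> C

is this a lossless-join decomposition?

Common attributes: Rel1 ∩ Rel2 = {A, D}.
Closure of {A, D}: A → B applies, adding B; B → C applies, adding C. So (A, D)⁺ = {A, B, C, D}.
This closure contains every attribute of Rel1, so Rel1 ∩ Rel2 → Rel1. The join is lossless.

Yes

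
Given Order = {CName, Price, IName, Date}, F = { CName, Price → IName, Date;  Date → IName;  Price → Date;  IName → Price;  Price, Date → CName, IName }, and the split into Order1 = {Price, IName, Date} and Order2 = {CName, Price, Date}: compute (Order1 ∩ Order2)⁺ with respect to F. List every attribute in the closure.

Order1 ∩ Order2 = {Price, Date}.
Date → IName applies, adding IName
Price, Date → CName, IName applies, adding CName
Closure: {CName, Price, IName, Date}.

CName, Price, IName, Date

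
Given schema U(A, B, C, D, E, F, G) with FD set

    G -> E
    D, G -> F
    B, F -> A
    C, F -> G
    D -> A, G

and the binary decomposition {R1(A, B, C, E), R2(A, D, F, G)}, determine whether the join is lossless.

Common attributes: R1 ∩ R2 = {A}.
No dependency enlarges {A}, so (A)⁺ = {A}.
The closure contains neither all of R1 = {A, B, C, E} nor all of R2 = {A, D, F, G}, so the common attributes are not a superkey of either fragment. The join is lossy.

No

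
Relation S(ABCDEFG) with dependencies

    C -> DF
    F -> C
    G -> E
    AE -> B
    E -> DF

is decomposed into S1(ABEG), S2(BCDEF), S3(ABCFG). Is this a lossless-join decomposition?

Chase test. Columns are ABCDEFG; row i has aⱼ where attribute j ∈ Si, else bᵢⱼ.
Initial tableau (one row per fragment):
  row 1: a1 a2 b13 b14 a5 b16 a7
  row 2: b21 a2 a3 a4 a5 a6 b27
  row 3: a1 a2 a3 b34 b35 a6 a7
Rows 2 and 3 agree on C; apply C→DF and equate their DF entries.
Rows 1 and 3 agree on G; apply G→E and equate their E entries.
Rows 1 and 2 agree on E; apply E→DF and equate their DF entries.
Rows 1 and 2 agree on F; apply F→C and equate their C entries.
Row 1 is now all distinguished symbols — the join is lossless.

Yes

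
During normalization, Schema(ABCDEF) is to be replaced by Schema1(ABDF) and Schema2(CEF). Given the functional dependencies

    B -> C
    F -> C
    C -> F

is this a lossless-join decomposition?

Common attributes: Schema1 ∩ Schema2 = {F}.
Closure of {F}: F → C applies, adding C. So (F)⁺ = {CF}.
The closure contains neither all of Schema1 = {ABDF} nor all of Schema2 = {CEF}, so the common attributes are not a superkey of either fragment. The join is lossy.

No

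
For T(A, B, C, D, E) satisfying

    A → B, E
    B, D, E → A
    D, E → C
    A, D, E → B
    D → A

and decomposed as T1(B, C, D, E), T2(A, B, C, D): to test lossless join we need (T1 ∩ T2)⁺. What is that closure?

A, B, C, D, E

T1 ∩ T2 = {B, C, D}.
D → A applies, adding A
A → B, E applies, adding E
Closure: {A, B, C, D, E}.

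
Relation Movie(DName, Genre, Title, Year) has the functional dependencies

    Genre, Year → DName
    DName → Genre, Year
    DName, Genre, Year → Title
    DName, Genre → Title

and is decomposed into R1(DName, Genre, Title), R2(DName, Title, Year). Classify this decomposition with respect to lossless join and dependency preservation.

Lossless test: (DName, Title)⁺ = {DName, Genre, Title, Year}, which contains all of one fragment — lossless.
Dependency preservation: the restricted closure of {Genre, Year} across the fragments never reaches {DName}, so Genre, Year → DName cannot be enforced without a join — not preserved.

lossless but not dependency-preserving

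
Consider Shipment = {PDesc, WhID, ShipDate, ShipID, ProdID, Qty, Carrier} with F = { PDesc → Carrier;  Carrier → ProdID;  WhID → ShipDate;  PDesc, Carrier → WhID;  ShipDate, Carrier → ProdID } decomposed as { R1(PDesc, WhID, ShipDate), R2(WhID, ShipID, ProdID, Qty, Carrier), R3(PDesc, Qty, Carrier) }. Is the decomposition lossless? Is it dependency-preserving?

Lossless test (chase): Rows 1 and 3 agree on PDesc; apply PDesc→Carrier and equate their Carrier entries. Rows 1 and 2 agree on Carrier; apply Carrier→ProdID and equate their ProdID entries. Rows 1 and 3 agree on Carrier; apply Carrier→ProdID and equate their ProdID entries. Rows 1 and 2 agree on WhID; apply WhID→ShipDate and equate their ShipDate entries. Rows 1 and 3 agree on PDesc, Carrier; apply PDesc, Carrier→WhID and equate their WhID entries. Rows 1 and 3 agree on WhID; apply WhID→ShipDate and equate their ShipDate entries. No row becomes fully distinguished — the join is lossy.
Dependency preservation: PDesc, Carrier → WhID; ShipDate, Carrier → ProdID are not contained in any single fragment, but the restricted closure of each left-hand side across the fragments still reaches the right-hand side; the remaining FDs each lie inside some fragment. All dependencies are preserved.

lossy but dependency-preserving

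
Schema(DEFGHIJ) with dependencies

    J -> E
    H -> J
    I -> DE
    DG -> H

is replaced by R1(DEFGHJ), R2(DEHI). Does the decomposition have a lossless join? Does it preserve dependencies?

lossy but dependency-preserving

Lossless test: (DEH)⁺ = {DEHJ}, which is a superkey of neither fragment — lossy.
Dependency preservation: every FD's attributes lie within a single fragment, so each can be enforced locally — preserved.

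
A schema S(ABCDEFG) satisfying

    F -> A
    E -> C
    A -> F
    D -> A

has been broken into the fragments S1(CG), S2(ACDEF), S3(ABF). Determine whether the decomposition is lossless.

No

Chase test. Columns are ABCDEFG; row i has aⱼ where attribute j ∈ Si, else bᵢⱼ.
Initial tableau (one row per fragment):
  row 1: b11 b12 a3 b14 b15 b16 a7
  row 2: a1 b22 a3 a4 a5 a6 b27
  row 3: a1 a2 b33 b34 b35 a6 b37
No row becomes fully distinguished — the join is lossy.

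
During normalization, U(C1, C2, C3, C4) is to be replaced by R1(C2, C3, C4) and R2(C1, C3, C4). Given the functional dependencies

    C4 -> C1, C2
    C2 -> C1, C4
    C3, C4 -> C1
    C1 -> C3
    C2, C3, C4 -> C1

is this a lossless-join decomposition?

Common attributes: R1 ∩ R2 = {C3, C4}.
Closure of {C3, C4}: C4 → C1, C2 applies, adding C1, C2. So (C3, C4)⁺ = {C1, C2, C3, C4}.
This closure contains every attribute of R1, so R1 ∩ R2 → R1. The join is lossless.

Yes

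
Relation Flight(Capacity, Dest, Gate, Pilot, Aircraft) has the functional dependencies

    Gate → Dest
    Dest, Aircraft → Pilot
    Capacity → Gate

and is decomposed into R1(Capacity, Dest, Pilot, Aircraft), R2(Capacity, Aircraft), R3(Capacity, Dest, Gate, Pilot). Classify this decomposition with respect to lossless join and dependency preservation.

lossless and dependency-preserving

Lossless test (chase): Rows 1 and 2 agree on Capacity; apply Capacity→Gate and equate their Gate entries. Rows 1 and 3 agree on Capacity; apply Capacity→Gate and equate their Gate entries. Rows 1 and 2 agree on Gate; apply Gate→Dest and equate their Dest entries. Rows 1 and 2 agree on Dest, Aircraft; apply Dest, Aircraft→Pilot and equate their Pilot entries. Row 1 is now all distinguished symbols — the join is lossless.
Dependency preservation: every FD's attributes lie within a single fragment, so each can be enforced locally — preserved.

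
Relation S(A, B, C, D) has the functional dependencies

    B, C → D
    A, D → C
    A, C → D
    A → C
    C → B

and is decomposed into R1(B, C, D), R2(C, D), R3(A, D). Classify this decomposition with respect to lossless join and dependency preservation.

Lossless test (chase): Rows 1 and 2 agree on C; apply C→B and equate their B entries. No row becomes fully distinguished — the join is lossy.
Dependency preservation: the restricted closure of {A, D} across the fragments never reaches {C}, so A, D → C cannot be enforced without a join — not preserved.

lossy and not dependency-preserving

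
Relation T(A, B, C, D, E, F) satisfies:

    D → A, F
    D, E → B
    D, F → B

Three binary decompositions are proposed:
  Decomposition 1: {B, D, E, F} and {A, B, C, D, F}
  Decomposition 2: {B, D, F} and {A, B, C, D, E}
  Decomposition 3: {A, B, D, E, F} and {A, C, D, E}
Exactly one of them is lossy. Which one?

Decomposition 1: common = {B, D, F}, closure = {A, B, D, F} → lossy.
Decomposition 2: common = {B, D}, closure = {A, B, D, F} → lossless.
Decomposition 3: common = {A, D, E}, closure = {A, B, D, E, F} → lossless.

Decomposition 1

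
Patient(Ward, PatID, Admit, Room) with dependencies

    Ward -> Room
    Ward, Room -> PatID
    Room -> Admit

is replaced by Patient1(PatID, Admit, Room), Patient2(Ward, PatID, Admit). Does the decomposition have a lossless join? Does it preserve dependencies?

Lossless test: (PatID, Admit)⁺ = {PatID, Admit}, which is a superkey of neither fragment — lossy.
Dependency preservation: the restricted closure of {Ward} across the fragments never reaches {Room}, so Ward → Room cannot be enforced without a join — not preserved.

lossy and not dependency-preserving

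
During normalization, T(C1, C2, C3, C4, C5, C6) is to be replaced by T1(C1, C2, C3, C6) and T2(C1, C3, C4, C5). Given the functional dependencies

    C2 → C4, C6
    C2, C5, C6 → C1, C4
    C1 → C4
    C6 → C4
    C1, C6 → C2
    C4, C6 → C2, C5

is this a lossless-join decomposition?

Common attributes: T1 ∩ T2 = {C1, C3}.
Closure of {C1, C3}: C1 → C4 applies, adding C4. So (C1, C3)⁺ = {C1, C3, C4}.
The closure contains neither all of T1 = {C1, C2, C3, C6} nor all of T2 = {C1, C3, C4, C5}, so the common attributes are not a superkey of either fragment. The join is lossy.

No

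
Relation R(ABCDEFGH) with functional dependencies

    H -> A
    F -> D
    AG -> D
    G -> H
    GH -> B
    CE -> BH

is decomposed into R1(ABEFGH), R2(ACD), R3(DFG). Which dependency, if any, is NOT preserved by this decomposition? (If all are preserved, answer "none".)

CE -> BH

Check CE → BH: no single fragment contains all of {BCEH}, and the restricted closure of {CE} across the fragments never reaches {BH}.
H → A is preserved.
F → D is preserved.
AG → D is preserved.
G → H is preserved.
GH → B is preserved.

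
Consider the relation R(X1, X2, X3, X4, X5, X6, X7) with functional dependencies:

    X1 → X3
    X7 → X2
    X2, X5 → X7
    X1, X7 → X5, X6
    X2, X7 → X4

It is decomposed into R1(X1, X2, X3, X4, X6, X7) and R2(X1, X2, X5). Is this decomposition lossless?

Common attributes: R1 ∩ R2 = {X1, X2}.
Closure of {X1, X2}: X1 → X3 applies, adding X3. So (X1, X2)⁺ = {X1, X2, X3}.
The closure contains neither all of R1 = {X1, X2, X3, X4, X6, X7} nor all of R2 = {X1, X2, X5}, so the common attributes are not a superkey of either fragment. The join is lossy.

No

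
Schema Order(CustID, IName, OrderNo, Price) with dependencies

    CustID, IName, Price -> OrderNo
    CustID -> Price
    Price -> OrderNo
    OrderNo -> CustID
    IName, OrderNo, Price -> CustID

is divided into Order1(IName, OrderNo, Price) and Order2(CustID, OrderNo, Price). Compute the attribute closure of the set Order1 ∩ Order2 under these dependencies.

Order1 ∩ Order2 = {OrderNo, Price}.
OrderNo → CustID applies, adding CustID
Closure: {CustID, OrderNo, Price}.

CustID, OrderNo, Price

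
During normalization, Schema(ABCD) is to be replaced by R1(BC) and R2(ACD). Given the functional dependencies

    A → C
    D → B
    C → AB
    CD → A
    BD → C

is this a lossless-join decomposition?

Yes

Common attributes: R1 ∩ R2 = {C}.
Closure of {C}: C → AB applies, adding AB. So (C)⁺ = {ABC}.
This closure contains every attribute of R1, so R1 ∩ R2 → R1. The join is lossless.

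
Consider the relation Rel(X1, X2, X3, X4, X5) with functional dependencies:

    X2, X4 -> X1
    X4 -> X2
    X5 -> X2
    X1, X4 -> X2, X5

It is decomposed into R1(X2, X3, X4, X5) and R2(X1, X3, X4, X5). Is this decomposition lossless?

Common attributes: R1 ∩ R2 = {X3, X4, X5}.
Closure of {X3, X4, X5}: X4 → X2 applies, adding X2; X2, X4 → X1 applies, adding X1. So (X3, X4, X5)⁺ = {X1, X2, X3, X4, X5}.
This closure contains every attribute of R1, so R1 ∩ R2 → R1. The join is lossless.

Yes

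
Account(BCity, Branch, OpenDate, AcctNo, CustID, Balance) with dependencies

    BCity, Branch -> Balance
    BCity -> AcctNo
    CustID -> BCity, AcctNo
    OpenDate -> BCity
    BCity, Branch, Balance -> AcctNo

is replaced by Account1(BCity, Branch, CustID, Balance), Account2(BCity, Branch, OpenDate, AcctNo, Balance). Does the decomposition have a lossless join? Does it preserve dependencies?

Lossless test: (BCity, Branch, Balance)⁺ = {BCity, Branch, AcctNo, Balance}, which is a superkey of neither fragment — lossy.
Dependency preservation: CustID → BCity, AcctNo is not contained in any single fragment, but the restricted closure of its left-hand side across the fragments still reaches the right-hand side; the remaining FDs each lie inside some fragment. All dependencies are preserved.

lossy but dependency-preserving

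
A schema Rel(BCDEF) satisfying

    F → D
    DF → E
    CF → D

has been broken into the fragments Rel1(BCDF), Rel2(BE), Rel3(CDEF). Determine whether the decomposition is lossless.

Chase test. Columns are BCDEF; row i has aⱼ where attribute j ∈ Reli, else bᵢⱼ.
Initial tableau (one row per fragment):
  row 1: a1 a2 a3 b14 a5
  row 2: a1 b22 b23 a4 b25
  row 3: b31 a2 a3 a4 a5
Rows 1 and 3 agree on DF; apply DF→E and equate their E entries.
Row 1 is now all distinguished symbols — the join is lossless.

Yes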